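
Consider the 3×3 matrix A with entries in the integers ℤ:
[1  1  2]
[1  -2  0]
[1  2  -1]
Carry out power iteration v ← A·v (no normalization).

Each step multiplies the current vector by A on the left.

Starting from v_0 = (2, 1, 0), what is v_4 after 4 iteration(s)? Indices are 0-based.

v_4 = (53, 2, 4)

v_0 = (2, 1, 0).
v_1 = A·v_0 = (3, 0, 4).
v_2 = A·v_1 = (11, 3, -1).
v_3 = A·v_2 = (12, 5, 18).
v_4 = A·v_3 = (53, 2, 4).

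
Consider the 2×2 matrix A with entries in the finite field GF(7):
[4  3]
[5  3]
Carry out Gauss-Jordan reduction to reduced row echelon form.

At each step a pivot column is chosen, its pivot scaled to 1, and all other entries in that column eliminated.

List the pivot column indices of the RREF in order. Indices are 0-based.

pivot columns: 0, 1

[1] R0 /= 4  ⇒  (1, 6)
     R1 -= 5·R0  ⇒  (0, 1)
[2] R1 /= 1  ⇒  (0, 1)
     R0 -= 6·R1  ⇒  (1, 0)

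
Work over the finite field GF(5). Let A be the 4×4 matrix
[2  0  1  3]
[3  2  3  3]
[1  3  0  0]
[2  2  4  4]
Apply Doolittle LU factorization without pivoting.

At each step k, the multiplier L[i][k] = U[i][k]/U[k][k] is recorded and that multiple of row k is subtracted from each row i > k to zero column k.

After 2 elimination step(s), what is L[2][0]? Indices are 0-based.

[col 0] pivot 2
  R1 -= 4*R0 → (0, 2, 4, 1)  (L[1][0] := 4)
  R2 -= 3*R0 → (0, 3, 2, 1)  (L[2][0] := 3)
  R3 -= 1*R0 → (0, 2, 3, 1)  (L[3][0] := 1)
[col 1] pivot 2
  R2 -= 4*R1 → (0, 0, 1, 2)  (L[2][1] := 4)
  R3 -= 1*R1 → (0, 0, 4, 0)  (L[3][1] := 1)

L[2][0] = 3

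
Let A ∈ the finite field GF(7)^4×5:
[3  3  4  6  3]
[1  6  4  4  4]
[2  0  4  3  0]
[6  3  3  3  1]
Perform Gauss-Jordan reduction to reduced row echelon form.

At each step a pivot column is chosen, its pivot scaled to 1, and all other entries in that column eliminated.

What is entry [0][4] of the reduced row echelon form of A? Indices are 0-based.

M[0][4] = 1

step 1: normalize row 0 (÷3) = (1, 1, 6, 2, 1)
  row 1: subtract 1×row0 = (0, 5, 5, 2, 3)
  row 2: subtract 2×row0 = (0, 5, 6, 6, 5)
  row 3: subtract 6×row0 = (0, 4, 2, 5, 2)
step 2: normalize row 1 (÷5) = (0, 1, 1, 6, 2)
  row 0: subtract 1×row1 = (1, 0, 5, 3, 6)
  row 2: subtract 5×row1 = (0, 0, 1, 4, 2)
  row 3: subtract 4×row1 = (0, 0, 5, 2, 1)
step 3: normalize row 2 (÷1) = (0, 0, 1, 4, 2)
  row 0: subtract 5×row2 = (1, 0, 0, 4, 3)
  row 1: subtract 1×row2 = (0, 1, 0, 2, 0)
  row 3: subtract 5×row2 = (0, 0, 0, 3, 5)
step 4: normalize row 3 (÷3) = (0, 0, 0, 1, 4)
  row 0: subtract 4×row3 = (1, 0, 0, 0, 1)
  row 1: subtract 2×row3 = (0, 1, 0, 0, 6)
  row 2: subtract 4×row3 = (0, 0, 1, 0, 0)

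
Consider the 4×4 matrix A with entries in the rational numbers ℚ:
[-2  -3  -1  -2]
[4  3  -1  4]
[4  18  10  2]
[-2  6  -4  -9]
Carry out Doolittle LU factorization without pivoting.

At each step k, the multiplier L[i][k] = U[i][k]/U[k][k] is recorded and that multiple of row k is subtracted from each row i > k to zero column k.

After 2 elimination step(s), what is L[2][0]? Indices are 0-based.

k=0: U[0][0]=-2
  eliminate (1,0): mult=-2, new row 1: (0, -3, -3, 0); set L[1][0]=-2
  eliminate (2,0): mult=-2, new row 2: (0, 12, 8, -2); set L[2][0]=-2
  eliminate (3,0): mult=1, new row 3: (0, 9, -3, -7); set L[3][0]=1
k=1: U[1][1]=-3
  eliminate (2,1): mult=-4, new row 2: (0, 0, -4, -2); set L[2][1]=-4
  eliminate (3,1): mult=-3, new row 3: (0, 0, -12, -7); set L[3][1]=-3

L[2][0] = -2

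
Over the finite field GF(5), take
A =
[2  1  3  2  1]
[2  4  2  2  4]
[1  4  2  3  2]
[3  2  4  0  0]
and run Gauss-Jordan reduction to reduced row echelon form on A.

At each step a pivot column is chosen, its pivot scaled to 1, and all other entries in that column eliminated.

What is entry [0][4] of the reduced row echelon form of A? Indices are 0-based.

[1] R0 /= 2  ⇒  (1, 3, 4, 1, 3)
     R1 -= 2·R0  ⇒  (0, 3, 4, 0, 3)
     R2 -= 1·R0  ⇒  (0, 1, 3, 2, 4)
     R3 -= 3·R0  ⇒  (0, 3, 2, 2, 1)
[2] R1 /= 3  ⇒  (0, 1, 3, 0, 1)
     R0 -= 3·R1  ⇒  (1, 0, 0, 1, 0)
     R2 -= 1·R1  ⇒  (0, 0, 0, 2, 3)
     R3 -= 3·R1  ⇒  (0, 0, 3, 2, 3)
[3] R2 <-> R3
[3] R2 /= 3  ⇒  (0, 0, 1, 4, 1)
     R1 -= 3·R2  ⇒  (0, 1, 0, 3, 3)
[4] R3 /= 2  ⇒  (0, 0, 0, 1, 4)
     R0 -= 1·R3  ⇒  (1, 0, 0, 0, 1)
     R1 -= 3·R3  ⇒  (0, 1, 0, 0, 1)
     R2 -= 4·R3  ⇒  (0, 0, 1, 0, 0)

M[0][4] = 1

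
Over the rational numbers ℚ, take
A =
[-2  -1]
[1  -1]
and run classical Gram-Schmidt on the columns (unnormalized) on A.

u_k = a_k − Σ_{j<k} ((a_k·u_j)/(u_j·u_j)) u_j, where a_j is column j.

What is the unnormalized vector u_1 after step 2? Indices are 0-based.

u_1 = (-3/5, -6/5)

Step 1: u_0 = a_0 = (-2, 1).
Step 2: u_1 = a_1 − (1/5)·u_0 = (-3/5, -6/5).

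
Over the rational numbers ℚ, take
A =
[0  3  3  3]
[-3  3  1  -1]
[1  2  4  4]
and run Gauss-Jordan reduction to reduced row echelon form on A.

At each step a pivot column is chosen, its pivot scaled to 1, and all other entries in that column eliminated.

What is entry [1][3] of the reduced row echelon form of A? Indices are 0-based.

step 1: exchange rows 0,1
step 1: normalize row 0 (÷-3) = (1, -1, -1/3, 1/3)
  row 2: subtract 1×row0 = (0, 3, 13/3, 11/3)
step 2: normalize row 1 (÷3) = (0, 1, 1, 1)
  row 0: subtract -1×row1 = (1, 0, 2/3, 4/3)
  row 2: subtract 3×row1 = (0, 0, 4/3, 2/3)
step 3: normalize row 2 (÷4/3) = (0, 0, 1, 1/2)
  row 0: subtract 2/3×row2 = (1, 0, 0, 1)
  row 1: subtract 1×row2 = (0, 1, 0, 1/2)

M[1][3] = 1/2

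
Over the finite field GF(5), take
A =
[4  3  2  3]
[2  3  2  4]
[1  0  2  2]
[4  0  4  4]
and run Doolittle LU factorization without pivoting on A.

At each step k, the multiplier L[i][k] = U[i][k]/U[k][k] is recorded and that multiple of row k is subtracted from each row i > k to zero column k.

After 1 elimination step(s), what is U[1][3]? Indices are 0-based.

U[1][3] = 0

Step 1: pivot at (0,0) is 4.
  row1 ← row1 − (3)·row0  ⇒  L[1][0]=3, U row1=(0, 4, 1, 0)
  row2 ← row2 − (4)·row0  ⇒  L[2][0]=4, U row2=(0, 3, 4, 0)
  row3 ← row3 − (1)·row0  ⇒  L[3][0]=1, U row3=(0, 2, 2, 1)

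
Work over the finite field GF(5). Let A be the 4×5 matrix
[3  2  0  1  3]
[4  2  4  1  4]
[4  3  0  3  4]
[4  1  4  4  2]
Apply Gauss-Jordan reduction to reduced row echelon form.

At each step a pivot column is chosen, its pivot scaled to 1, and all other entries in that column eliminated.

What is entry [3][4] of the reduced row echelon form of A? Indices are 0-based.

M[3][4] = 1

step 1: normalize row 0 (÷3) = (1, 4, 0, 2, 1)
  row 1: subtract 4×row0 = (0, 1, 4, 3, 0)
  row 2: subtract 4×row0 = (0, 2, 0, 0, 0)
  row 3: subtract 4×row0 = (0, 0, 4, 1, 3)
step 2: normalize row 1 (÷1) = (0, 1, 4, 3, 0)
  row 0: subtract 4×row1 = (1, 0, 4, 0, 1)
  row 2: subtract 2×row1 = (0, 0, 2, 4, 0)
step 3: normalize row 2 (÷2) = (0, 0, 1, 2, 0)
  row 0: subtract 4×row2 = (1, 0, 0, 2, 1)
  row 1: subtract 4×row2 = (0, 1, 0, 0, 0)
  row 3: subtract 4×row2 = (0, 0, 0, 3, 3)
step 4: normalize row 3 (÷3) = (0, 0, 0, 1, 1)
  row 0: subtract 2×row3 = (1, 0, 0, 0, 4)
  row 2: subtract 2×row3 = (0, 0, 1, 0, 3)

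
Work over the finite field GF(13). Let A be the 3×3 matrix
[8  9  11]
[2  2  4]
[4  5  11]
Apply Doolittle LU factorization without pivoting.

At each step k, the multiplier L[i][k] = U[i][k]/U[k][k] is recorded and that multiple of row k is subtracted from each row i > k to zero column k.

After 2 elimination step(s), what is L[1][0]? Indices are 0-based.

L[1][0] = 10

k=0: U[0][0]=8
  eliminate (1,0): mult=10, new row 1: (0, 3, 11); set L[1][0]=10
  eliminate (2,0): mult=7, new row 2: (0, 7, 12); set L[2][0]=7
k=1: U[1][1]=3
  eliminate (2,1): mult=11, new row 2: (0, 0, 8); set L[2][1]=11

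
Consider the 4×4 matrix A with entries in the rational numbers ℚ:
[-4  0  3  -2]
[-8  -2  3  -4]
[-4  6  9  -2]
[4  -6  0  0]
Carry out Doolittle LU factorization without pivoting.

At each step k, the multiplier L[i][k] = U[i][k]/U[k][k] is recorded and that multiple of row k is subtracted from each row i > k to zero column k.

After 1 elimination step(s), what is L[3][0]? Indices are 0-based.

k=0: U[0][0]=-4
  eliminate (1,0): mult=2, new row 1: (0, -2, -3, 0); set L[1][0]=2
  eliminate (2,0): mult=1, new row 2: (0, 6, 6, 0); set L[2][0]=1
  eliminate (3,0): mult=-1, new row 3: (0, -6, 3, -2); set L[3][0]=-1

L[3][0] = -1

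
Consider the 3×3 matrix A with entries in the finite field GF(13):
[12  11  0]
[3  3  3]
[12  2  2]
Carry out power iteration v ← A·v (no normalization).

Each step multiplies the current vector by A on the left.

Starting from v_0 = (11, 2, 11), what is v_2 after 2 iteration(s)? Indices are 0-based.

v_0 = (11, 2, 11).
v_1 = A·v_0 = (11, 7, 2).
v_2 = A·v_1 = (1, 8, 7).

v_2 = (1, 8, 7)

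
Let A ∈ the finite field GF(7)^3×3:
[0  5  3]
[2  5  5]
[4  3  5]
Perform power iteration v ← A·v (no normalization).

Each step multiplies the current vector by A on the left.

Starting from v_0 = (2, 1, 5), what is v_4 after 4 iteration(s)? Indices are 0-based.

v_4 = (4, 1, 3)

v_0 = (2, 1, 5).
v_1 = A·v_0 = (6, 6, 1).
v_2 = A·v_1 = (5, 5, 5).
v_3 = A·v_2 = (5, 4, 4).
v_4 = A·v_3 = (4, 1, 3).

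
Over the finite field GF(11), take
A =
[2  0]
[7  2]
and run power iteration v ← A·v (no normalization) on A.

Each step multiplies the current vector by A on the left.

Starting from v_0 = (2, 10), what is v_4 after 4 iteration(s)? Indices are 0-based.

v_4 = (10, 3)

v_0 = (2, 10).
v_1 = A·v_0 = (4, 1).
v_2 = A·v_1 = (8, 8).
v_3 = A·v_2 = (5, 6).
v_4 = A·v_3 = (10, 3).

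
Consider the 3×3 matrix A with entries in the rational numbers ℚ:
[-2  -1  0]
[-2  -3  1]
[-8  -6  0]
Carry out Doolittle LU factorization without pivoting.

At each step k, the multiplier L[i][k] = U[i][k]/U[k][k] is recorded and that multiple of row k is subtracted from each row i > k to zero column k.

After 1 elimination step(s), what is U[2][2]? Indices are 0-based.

U[2][2] = 0

[col 0] pivot -2
  R1 -= 1*R0 → (0, -2, 1)  (L[1][0] := 1)
  R2 -= 4*R0 → (0, -2, 0)  (L[2][0] := 4)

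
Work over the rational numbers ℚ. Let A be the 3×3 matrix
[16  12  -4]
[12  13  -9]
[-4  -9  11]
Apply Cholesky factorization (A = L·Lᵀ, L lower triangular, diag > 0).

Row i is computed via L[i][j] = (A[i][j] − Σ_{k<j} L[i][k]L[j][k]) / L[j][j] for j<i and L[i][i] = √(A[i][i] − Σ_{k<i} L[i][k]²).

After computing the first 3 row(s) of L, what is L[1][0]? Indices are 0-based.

Step 1: L[0][0] = √(16) = 4.
  L[1][0] = (12) / L[0][0] = 3.
Step 2: L[1][1] = √(4) = 2.
  L[2][0] = (-4) / L[0][0] = -1.
  L[2][1] = (-6) / L[1][1] = -3.
Step 3: L[2][2] = √(1) = 1.

L[1][0] = 3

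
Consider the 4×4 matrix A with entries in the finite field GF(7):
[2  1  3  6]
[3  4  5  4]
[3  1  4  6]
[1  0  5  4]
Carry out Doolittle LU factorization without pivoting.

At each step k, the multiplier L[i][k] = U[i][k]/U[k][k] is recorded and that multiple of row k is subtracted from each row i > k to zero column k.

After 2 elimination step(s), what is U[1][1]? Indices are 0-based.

Step 1: pivot at (0,0) is 2.
  row1 ← row1 − (5)·row0  ⇒  L[1][0]=5, U row1=(0, 6, 4, 2)
  row2 ← row2 − (5)·row0  ⇒  L[2][0]=5, U row2=(0, 3, 3, 4)
  row3 ← row3 − (4)·row0  ⇒  L[3][0]=4, U row3=(0, 3, 0, 1)
Step 2: pivot at (1,1) is 6.
  row2 ← row2 − (4)·row1  ⇒  L[2][1]=4, U row2=(0, 0, 1, 3)
  row3 ← row3 − (4)·row1  ⇒  L[3][1]=4, U row3=(0, 0, 5, 0)

U[1][1] = 6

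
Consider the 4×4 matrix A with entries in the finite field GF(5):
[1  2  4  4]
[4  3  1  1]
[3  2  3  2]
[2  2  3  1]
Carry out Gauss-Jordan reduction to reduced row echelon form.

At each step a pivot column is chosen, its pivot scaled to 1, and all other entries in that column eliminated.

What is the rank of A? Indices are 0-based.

step 1: normalize row 0 (÷1) = (1, 2, 4, 4)
  row 1: subtract 4×row0 = (0, 0, 0, 0)
  row 2: subtract 3×row0 = (0, 1, 1, 0)
  row 3: subtract 2×row0 = (0, 3, 0, 3)
step 2: exchange rows 1,2
step 2: normalize row 1 (÷1) = (0, 1, 1, 0)
  row 0: subtract 2×row1 = (1, 0, 2, 4)
  row 3: subtract 3×row1 = (0, 0, 2, 3)
step 3: exchange rows 2,3
step 3: normalize row 2 (÷2) = (0, 0, 1, 4)
  row 0: subtract 2×row2 = (1, 0, 0, 1)
  row 1: subtract 1×row2 = (0, 1, 0, 1)
skip col 3 (zero from row 3)

rank = 3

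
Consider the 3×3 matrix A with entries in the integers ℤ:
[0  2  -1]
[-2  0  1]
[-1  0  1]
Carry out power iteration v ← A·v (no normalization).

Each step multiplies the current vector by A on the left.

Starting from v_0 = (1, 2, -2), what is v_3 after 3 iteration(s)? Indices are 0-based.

v_0 = (1, 2, -2).
v_1 = A·v_0 = (6, -4, -3).
v_2 = A·v_1 = (-5, -15, -9).
v_3 = A·v_2 = (-21, 1, -4).

v_3 = (-21, 1, -4)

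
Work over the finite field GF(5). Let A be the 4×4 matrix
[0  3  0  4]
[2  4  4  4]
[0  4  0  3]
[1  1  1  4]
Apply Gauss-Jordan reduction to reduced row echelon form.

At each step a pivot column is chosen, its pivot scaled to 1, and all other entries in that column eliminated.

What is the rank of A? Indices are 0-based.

pivot(0,0): swap R0↔R1
pivot(0,0)=2: scale R0 → (1, 2, 2, 2)
  clear (3,0): R3 −= (1)R0 → (0, 4, 4, 2)
pivot(1,1)=3: scale R1 → (0, 1, 0, 3)
  clear (0,1): R0 −= (2)R1 → (1, 0, 2, 1)
  clear (2,1): R2 −= (4)R1 → (0, 0, 0, 1)
  clear (3,1): R3 −= (4)R1 → (0, 0, 4, 0)
pivot(2,2): swap R2↔R3
pivot(2,2)=4: scale R2 → (0, 0, 1, 0)
  clear (0,2): R0 −= (2)R2 → (1, 0, 0, 1)
pivot(3,3)=1: scale R3 → (0, 0, 0, 1)
  clear (0,3): R0 −= (1)R3 → (1, 0, 0, 0)
  clear (1,3): R1 −= (3)R3 → (0, 1, 0, 0)

rank = 4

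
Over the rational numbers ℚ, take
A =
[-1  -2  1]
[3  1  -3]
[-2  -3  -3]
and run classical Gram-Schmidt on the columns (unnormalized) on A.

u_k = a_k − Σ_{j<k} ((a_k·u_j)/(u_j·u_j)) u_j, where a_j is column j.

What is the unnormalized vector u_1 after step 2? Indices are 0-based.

Step 1: u_0 = a_0 = (-1, 3, -2).
Step 2: u_1 = a_1 − (11/14)·u_0 = (-17/14, -19/14, -10/7).

u_1 = (-17/14, -19/14, -10/7)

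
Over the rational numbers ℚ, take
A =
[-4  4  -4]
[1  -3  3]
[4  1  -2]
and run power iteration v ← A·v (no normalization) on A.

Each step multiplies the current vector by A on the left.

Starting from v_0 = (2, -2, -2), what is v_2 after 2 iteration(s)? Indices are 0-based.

v_2 = (0, 16, -50)

v_0 = (2, -2, -2).
v_1 = A·v_0 = (-8, 2, 10).
v_2 = A·v_1 = (0, 16, -50).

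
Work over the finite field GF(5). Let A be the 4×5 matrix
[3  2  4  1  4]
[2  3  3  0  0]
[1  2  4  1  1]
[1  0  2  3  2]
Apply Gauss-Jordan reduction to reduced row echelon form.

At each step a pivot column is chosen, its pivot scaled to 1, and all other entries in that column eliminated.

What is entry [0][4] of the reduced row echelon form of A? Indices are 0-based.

pivot(0,0)=3: scale R0 → (1, 4, 3, 2, 3)
  clear (1,0): R1 −= (2)R0 → (0, 0, 2, 1, 4)
  clear (2,0): R2 −= (1)R0 → (0, 3, 1, 4, 3)
  clear (3,0): R3 −= (1)R0 → (0, 1, 4, 1, 4)
pivot(1,1): swap R1↔R2
pivot(1,1)=3: scale R1 → (0, 1, 2, 3, 1)
  clear (0,1): R0 −= (4)R1 → (1, 0, 0, 0, 4)
  clear (3,1): R3 −= (1)R1 → (0, 0, 2, 3, 3)
pivot(2,2)=2: scale R2 → (0, 0, 1, 3, 2)
  clear (1,2): R1 −= (2)R2 → (0, 1, 0, 2, 2)
  clear (3,2): R3 −= (2)R2 → (0, 0, 0, 2, 4)
pivot(3,3)=2: scale R3 → (0, 0, 0, 1, 2)
  clear (1,3): R1 −= (2)R3 → (0, 1, 0, 0, 3)
  clear (2,3): R2 −= (3)R3 → (0, 0, 1, 0, 1)

M[0][4] = 4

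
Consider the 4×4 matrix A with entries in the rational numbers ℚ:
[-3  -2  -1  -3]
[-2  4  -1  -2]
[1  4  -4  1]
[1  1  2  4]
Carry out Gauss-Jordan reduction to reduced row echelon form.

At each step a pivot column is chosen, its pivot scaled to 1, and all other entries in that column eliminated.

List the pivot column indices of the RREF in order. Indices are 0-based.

pivot columns: 0, 1, 2, 3

[1] R0 /= -3  ⇒  (1, 2/3, 1/3, 1)
     R1 -= -2·R0  ⇒  (0, 16/3, -1/3, 0)
     R2 -= 1·R0  ⇒  (0, 10/3, -13/3, 0)
     R3 -= 1·R0  ⇒  (0, 1/3, 5/3, 3)
[2] R1 /= 16/3  ⇒  (0, 1, -1/16, 0)
     R0 -= 2/3·R1  ⇒  (1, 0, 3/8, 1)
     R2 -= 10/3·R1  ⇒  (0, 0, -33/8, 0)
     R3 -= 1/3·R1  ⇒  (0, 0, 27/16, 3)
[3] R2 /= -33/8  ⇒  (0, 0, 1, 0)
     R0 -= 3/8·R2  ⇒  (1, 0, 0, 1)
     R1 -= -1/16·R2  ⇒  (0, 1, 0, 0)
     R3 -= 27/16·R2  ⇒  (0, 0, 0, 3)
[4] R3 /= 3  ⇒  (0, 0, 0, 1)
     R0 -= 1·R3  ⇒  (1, 0, 0, 0)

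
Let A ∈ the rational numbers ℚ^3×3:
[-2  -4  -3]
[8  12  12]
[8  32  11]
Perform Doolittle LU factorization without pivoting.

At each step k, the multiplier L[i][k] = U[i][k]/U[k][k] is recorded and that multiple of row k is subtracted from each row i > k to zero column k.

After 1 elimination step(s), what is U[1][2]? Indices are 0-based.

U[1][2] = 0

[col 0] pivot -2
  R1 -= -4*R0 → (0, -4, 0)  (L[1][0] := -4)
  R2 -= -4*R0 → (0, 16, -1)  (L[2][0] := -4)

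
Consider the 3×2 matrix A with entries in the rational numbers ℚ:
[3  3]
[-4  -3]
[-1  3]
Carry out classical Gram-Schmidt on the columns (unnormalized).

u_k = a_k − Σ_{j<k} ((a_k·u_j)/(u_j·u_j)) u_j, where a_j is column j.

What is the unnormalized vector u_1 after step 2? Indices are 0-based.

Step 1: u_0 = a_0 = (3, -4, -1).
Step 2: u_1 = a_1 − (9/13)·u_0 = (12/13, -3/13, 48/13).

u_1 = (12/13, -3/13, 48/13)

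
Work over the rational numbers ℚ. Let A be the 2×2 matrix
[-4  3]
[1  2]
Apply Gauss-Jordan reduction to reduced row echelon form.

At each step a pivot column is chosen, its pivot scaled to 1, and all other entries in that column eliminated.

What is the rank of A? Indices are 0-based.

step 1: normalize row 0 (÷-4) = (1, -3/4)
  row 1: subtract 1×row0 = (0, 11/4)
step 2: normalize row 1 (÷11/4) = (0, 1)
  row 0: subtract -3/4×row1 = (1, 0)

rank = 2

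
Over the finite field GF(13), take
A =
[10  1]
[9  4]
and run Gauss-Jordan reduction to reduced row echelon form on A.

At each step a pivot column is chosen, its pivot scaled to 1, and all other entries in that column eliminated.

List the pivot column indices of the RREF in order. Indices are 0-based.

pivot(0,0)=10: scale R0 → (1, 4)
  clear (1,0): R1 −= (9)R0 → (0, 7)
pivot(1,1)=7: scale R1 → (0, 1)
  clear (0,1): R0 −= (4)R1 → (1, 0)

pivot columns: 0, 1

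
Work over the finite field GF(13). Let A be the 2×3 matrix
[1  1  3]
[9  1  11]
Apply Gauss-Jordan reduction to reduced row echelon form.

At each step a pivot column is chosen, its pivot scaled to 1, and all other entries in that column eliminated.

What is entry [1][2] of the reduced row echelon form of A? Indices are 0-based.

step 1: normalize row 0 (÷1) = (1, 1, 3)
  row 1: subtract 9×row0 = (0, 5, 10)
step 2: normalize row 1 (÷5) = (0, 1, 2)
  row 0: subtract 1×row1 = (1, 0, 1)

M[1][2] = 2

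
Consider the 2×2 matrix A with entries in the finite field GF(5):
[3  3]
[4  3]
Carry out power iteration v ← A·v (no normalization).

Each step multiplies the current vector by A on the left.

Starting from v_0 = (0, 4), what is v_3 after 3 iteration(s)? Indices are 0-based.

v_3 = (3, 0)

v_0 = (0, 4).
v_1 = A·v_0 = (2, 2).
v_2 = A·v_1 = (2, 4).
v_3 = A·v_2 = (3, 0).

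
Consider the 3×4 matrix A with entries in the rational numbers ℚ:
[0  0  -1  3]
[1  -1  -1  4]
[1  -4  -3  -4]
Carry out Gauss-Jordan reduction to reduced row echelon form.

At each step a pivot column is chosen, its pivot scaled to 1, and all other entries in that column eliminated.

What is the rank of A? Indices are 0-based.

pivot(0,0): swap R0↔R1
pivot(0,0)=1: scale R0 → (1, -1, -1, 4)
  clear (2,0): R2 −= (1)R0 → (0, -3, -2, -8)
pivot(1,1): swap R1↔R2
pivot(1,1)=-3: scale R1 → (0, 1, 2/3, 8/3)
  clear (0,1): R0 −= (-1)R1 → (1, 0, -1/3, 20/3)
pivot(2,2)=-1: scale R2 → (0, 0, 1, -3)
  clear (0,2): R0 −= (-1/3)R2 → (1, 0, 0, 17/3)
  clear (1,2): R1 −= (2/3)R2 → (0, 1, 0, 14/3)

rank = 3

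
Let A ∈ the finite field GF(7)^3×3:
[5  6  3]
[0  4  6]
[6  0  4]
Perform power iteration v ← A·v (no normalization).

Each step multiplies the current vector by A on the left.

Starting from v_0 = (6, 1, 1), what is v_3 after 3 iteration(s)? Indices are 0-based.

v_3 = (5, 5, 4)

v_0 = (6, 1, 1).
v_1 = A·v_0 = (4, 3, 5).
v_2 = A·v_1 = (4, 0, 2).
v_3 = A·v_2 = (5, 5, 4).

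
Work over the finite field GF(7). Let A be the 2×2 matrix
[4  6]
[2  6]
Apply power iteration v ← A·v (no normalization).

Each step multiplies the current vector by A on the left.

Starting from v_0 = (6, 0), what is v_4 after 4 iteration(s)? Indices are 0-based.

v_4 = (4, 6)

v_0 = (6, 0).
v_1 = A·v_0 = (3, 5).
v_2 = A·v_1 = (0, 1).
v_3 = A·v_2 = (6, 6).
v_4 = A·v_3 = (4, 6).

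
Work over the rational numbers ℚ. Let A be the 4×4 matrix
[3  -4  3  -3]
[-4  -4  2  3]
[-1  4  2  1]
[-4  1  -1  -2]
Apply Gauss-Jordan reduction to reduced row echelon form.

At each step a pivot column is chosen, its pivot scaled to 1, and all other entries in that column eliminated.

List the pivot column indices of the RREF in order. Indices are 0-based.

pivot(0,0)=3: scale R0 → (1, -4/3, 1, -1)
  clear (1,0): R1 −= (-4)R0 → (0, -28/3, 6, -1)
  clear (2,0): R2 −= (-1)R0 → (0, 8/3, 3, 0)
  clear (3,0): R3 −= (-4)R0 → (0, -13/3, 3, -6)
pivot(1,1)=-28/3: scale R1 → (0, 1, -9/14, 3/28)
  clear (0,1): R0 −= (-4/3)R1 → (1, 0, 1/7, -6/7)
  clear (2,1): R2 −= (8/3)R1 → (0, 0, 33/7, -2/7)
  clear (3,1): R3 −= (-13/3)R1 → (0, 0, 3/14, -155/28)
pivot(2,2)=33/7: scale R2 → (0, 0, 1, -2/33)
  clear (0,2): R0 −= (1/7)R2 → (1, 0, 0, -28/33)
  clear (1,2): R1 −= (-9/14)R2 → (0, 1, 0, 3/44)
  clear (3,2): R3 −= (3/14)R2 → (0, 0, 0, -243/44)
pivot(3,3)=-243/44: scale R3 → (0, 0, 0, 1)
  clear (0,3): R0 −= (-28/33)R3 → (1, 0, 0, 0)
  clear (1,3): R1 −= (3/44)R3 → (0, 1, 0, 0)
  clear (2,3): R2 −= (-2/33)R3 → (0, 0, 1, 0)

pivot columns: 0, 1, 2, 3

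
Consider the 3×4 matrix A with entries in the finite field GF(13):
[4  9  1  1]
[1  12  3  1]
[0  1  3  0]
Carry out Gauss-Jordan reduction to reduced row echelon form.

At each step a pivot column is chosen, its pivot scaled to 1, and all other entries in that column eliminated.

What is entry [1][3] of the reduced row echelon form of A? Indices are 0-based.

M[1][3] = 11

step 1: normalize row 0 (÷4) = (1, 12, 10, 10)
  row 1: subtract 1×row0 = (0, 0, 6, 4)
step 2: exchange rows 1,2
step 2: normalize row 1 (÷1) = (0, 1, 3, 0)
  row 0: subtract 12×row1 = (1, 0, 0, 10)
step 3: normalize row 2 (÷6) = (0, 0, 1, 5)
  row 1: subtract 3×row2 = (0, 1, 0, 11)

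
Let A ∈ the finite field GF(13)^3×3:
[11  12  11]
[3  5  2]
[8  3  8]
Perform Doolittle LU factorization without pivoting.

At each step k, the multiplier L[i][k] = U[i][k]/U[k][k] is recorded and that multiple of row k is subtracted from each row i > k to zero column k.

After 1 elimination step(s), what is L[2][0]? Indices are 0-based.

L[2][0] = 9

Step 1: pivot at (0,0) is 11.
  row1 ← row1 − (5)·row0  ⇒  L[1][0]=5, U row1=(0, 10, 12)
  row2 ← row2 − (9)·row0  ⇒  L[2][0]=9, U row2=(0, 12, 0)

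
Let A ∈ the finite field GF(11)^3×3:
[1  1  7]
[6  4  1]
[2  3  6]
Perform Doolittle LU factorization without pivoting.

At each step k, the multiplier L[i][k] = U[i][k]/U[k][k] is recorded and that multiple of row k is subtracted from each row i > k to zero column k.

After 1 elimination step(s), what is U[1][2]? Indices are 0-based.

U[1][2] = 3

[col 0] pivot 1
  R1 -= 6*R0 → (0, 9, 3)  (L[1][0] := 6)
  R2 -= 2*R0 → (0, 1, 3)  (L[2][0] := 2)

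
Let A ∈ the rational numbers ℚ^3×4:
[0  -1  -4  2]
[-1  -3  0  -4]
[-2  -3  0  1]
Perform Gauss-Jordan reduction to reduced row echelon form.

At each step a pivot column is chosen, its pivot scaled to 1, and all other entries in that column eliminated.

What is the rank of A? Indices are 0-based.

rank = 3

step 1: exchange rows 0,1
step 1: normalize row 0 (÷-1) = (1, 3, 0, 4)
  row 2: subtract -2×row0 = (0, 3, 0, 9)
step 2: normalize row 1 (÷-1) = (0, 1, 4, -2)
  row 0: subtract 3×row1 = (1, 0, -12, 10)
  row 2: subtract 3×row1 = (0, 0, -12, 15)
step 3: normalize row 2 (÷-12) = (0, 0, 1, -5/4)
  row 0: subtract -12×row2 = (1, 0, 0, -5)
  row 1: subtract 4×row2 = (0, 1, 0, 3)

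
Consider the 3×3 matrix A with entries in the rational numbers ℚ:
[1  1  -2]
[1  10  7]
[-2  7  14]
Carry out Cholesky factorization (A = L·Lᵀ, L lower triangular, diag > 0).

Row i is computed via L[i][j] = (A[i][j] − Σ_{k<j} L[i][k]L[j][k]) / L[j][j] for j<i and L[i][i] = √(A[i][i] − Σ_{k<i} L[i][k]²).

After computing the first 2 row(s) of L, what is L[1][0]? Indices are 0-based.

L[1][0] = 1

Step 1: L[0][0] = √(1) = 1.
  L[1][0] = (1) / L[0][0] = 1.
Step 2: L[1][1] = √(9) = 3.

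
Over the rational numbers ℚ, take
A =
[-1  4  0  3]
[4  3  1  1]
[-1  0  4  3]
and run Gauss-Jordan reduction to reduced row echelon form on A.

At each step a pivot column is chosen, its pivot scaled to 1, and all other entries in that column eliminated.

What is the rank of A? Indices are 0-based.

step 1: normalize row 0 (÷-1) = (1, -4, 0, -3)
  row 1: subtract 4×row0 = (0, 19, 1, 13)
  row 2: subtract -1×row0 = (0, -4, 4, 0)
step 2: normalize row 1 (÷19) = (0, 1, 1/19, 13/19)
  row 0: subtract -4×row1 = (1, 0, 4/19, -5/19)
  row 2: subtract -4×row1 = (0, 0, 80/19, 52/19)
step 3: normalize row 2 (÷80/19) = (0, 0, 1, 13/20)
  row 0: subtract 4/19×row2 = (1, 0, 0, -2/5)
  row 1: subtract 1/19×row2 = (0, 1, 0, 13/20)

rank = 3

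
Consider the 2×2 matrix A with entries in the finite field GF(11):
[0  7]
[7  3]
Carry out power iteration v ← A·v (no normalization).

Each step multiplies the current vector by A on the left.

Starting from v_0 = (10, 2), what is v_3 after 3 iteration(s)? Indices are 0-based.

v_3 = (5, 5)

v_0 = (10, 2).
v_1 = A·v_0 = (3, 10).
v_2 = A·v_1 = (4, 7).
v_3 = A·v_2 = (5, 5).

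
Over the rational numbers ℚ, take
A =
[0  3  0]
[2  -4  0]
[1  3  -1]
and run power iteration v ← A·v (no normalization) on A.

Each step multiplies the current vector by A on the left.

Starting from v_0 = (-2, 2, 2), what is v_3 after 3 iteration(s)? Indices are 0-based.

v_0 = (-2, 2, 2).
v_1 = A·v_0 = (6, -12, 2).
v_2 = A·v_1 = (-36, 60, -32).
v_3 = A·v_2 = (180, -312, 176).

v_3 = (180, -312, 176)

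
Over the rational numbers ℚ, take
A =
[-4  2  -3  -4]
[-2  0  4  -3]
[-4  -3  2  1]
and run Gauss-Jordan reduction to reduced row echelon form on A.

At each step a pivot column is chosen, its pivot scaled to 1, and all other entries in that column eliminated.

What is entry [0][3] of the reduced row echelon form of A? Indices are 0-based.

pivot(0,0)=-4: scale R0 → (1, -1/2, 3/4, 1)
  clear (1,0): R1 −= (-2)R0 → (0, -1, 11/2, -1)
  clear (2,0): R2 −= (-4)R0 → (0, -5, 5, 5)
pivot(1,1)=-1: scale R1 → (0, 1, -11/2, 1)
  clear (0,1): R0 −= (-1/2)R1 → (1, 0, -2, 3/2)
  clear (2,1): R2 −= (-5)R1 → (0, 0, -45/2, 10)
pivot(2,2)=-45/2: scale R2 → (0, 0, 1, -4/9)
  clear (0,2): R0 −= (-2)R2 → (1, 0, 0, 11/18)
  clear (1,2): R1 −= (-11/2)R2 → (0, 1, 0, -13/9)

M[0][3] = 11/18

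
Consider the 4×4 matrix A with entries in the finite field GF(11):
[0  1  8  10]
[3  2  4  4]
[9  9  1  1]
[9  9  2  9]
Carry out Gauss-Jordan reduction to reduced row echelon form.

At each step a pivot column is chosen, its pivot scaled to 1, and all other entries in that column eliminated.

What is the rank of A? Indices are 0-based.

rank = 4

pivot(0,0): swap R0↔R1
pivot(0,0)=3: scale R0 → (1, 8, 5, 5)
  clear (2,0): R2 −= (9)R0 → (0, 3, 0, 0)
  clear (3,0): R3 −= (9)R0 → (0, 3, 1, 8)
pivot(1,1)=1: scale R1 → (0, 1, 8, 10)
  clear (0,1): R0 −= (8)R1 → (1, 0, 7, 2)
  clear (2,1): R2 −= (3)R1 → (0, 0, 9, 3)
  clear (3,1): R3 −= (3)R1 → (0, 0, 10, 0)
pivot(2,2)=9: scale R2 → (0, 0, 1, 4)
  clear (0,2): R0 −= (7)R2 → (1, 0, 0, 7)
  clear (1,2): R1 −= (8)R2 → (0, 1, 0, 0)
  clear (3,2): R3 −= (10)R2 → (0, 0, 0, 4)
pivot(3,3)=4: scale R3 → (0, 0, 0, 1)
  clear (0,3): R0 −= (7)R3 → (1, 0, 0, 0)
  clear (2,3): R2 −= (4)R3 → (0, 0, 1, 0)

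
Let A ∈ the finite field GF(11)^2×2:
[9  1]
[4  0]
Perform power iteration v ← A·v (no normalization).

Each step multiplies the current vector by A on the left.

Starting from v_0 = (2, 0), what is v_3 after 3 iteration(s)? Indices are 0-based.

v_3 = (7, 9)

v_0 = (2, 0).
v_1 = A·v_0 = (7, 8).
v_2 = A·v_1 = (5, 6).
v_3 = A·v_2 = (7, 9).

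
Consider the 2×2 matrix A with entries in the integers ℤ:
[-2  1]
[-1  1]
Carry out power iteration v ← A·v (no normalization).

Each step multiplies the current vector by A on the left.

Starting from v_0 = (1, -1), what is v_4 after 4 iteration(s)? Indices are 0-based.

v_4 = (11, 4)

v_0 = (1, -1).
v_1 = A·v_0 = (-3, -2).
v_2 = A·v_1 = (4, 1).
v_3 = A·v_2 = (-7, -3).
v_4 = A·v_3 = (11, 4).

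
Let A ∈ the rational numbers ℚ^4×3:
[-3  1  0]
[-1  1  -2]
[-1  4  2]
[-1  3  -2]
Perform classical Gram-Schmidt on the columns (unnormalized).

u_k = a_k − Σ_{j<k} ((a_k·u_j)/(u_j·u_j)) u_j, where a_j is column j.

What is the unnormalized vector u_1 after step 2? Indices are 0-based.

Step 1: u_0 = a_0 = (-3, -1, -1, -1).
Step 2: u_1 = a_1 − (-11/12)·u_0 = (-7/4, 1/12, 37/12, 25/12).

u_1 = (-7/4, 1/12, 37/12, 25/12)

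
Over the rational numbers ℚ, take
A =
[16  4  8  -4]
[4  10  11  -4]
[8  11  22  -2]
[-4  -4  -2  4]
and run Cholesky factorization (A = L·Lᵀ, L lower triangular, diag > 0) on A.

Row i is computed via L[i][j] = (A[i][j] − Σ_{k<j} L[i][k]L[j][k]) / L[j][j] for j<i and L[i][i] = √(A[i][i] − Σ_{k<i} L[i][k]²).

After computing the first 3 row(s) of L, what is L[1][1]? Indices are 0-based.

Step 1: L[0][0] = √(16) = 4.
  L[1][0] = (4) / L[0][0] = 1.
Step 2: L[1][1] = √(9) = 3.
  L[2][0] = (8) / L[0][0] = 2.
  L[2][1] = (9) / L[1][1] = 3.
Step 3: L[2][2] = √(9) = 3.

L[1][1] = 3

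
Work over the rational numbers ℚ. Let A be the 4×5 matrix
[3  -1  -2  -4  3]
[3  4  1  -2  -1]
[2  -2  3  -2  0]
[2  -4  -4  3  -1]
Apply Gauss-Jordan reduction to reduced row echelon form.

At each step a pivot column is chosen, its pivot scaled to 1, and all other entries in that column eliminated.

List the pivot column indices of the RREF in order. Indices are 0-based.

step 1: normalize row 0 (÷3) = (1, -1/3, -2/3, -4/3, 1)
  row 1: subtract 3×row0 = (0, 5, 3, 2, -4)
  row 2: subtract 2×row0 = (0, -4/3, 13/3, 2/3, -2)
  row 3: subtract 2×row0 = (0, -10/3, -8/3, 17/3, -3)
step 2: normalize row 1 (÷5) = (0, 1, 3/5, 2/5, -4/5)
  row 0: subtract -1/3×row1 = (1, 0, -7/15, -6/5, 11/15)
  row 2: subtract -4/3×row1 = (0, 0, 77/15, 6/5, -46/15)
  row 3: subtract -10/3×row1 = (0, 0, -2/3, 7, -17/3)
step 3: normalize row 2 (÷77/15) = (0, 0, 1, 18/77, -46/77)
  row 0: subtract -7/15×row2 = (1, 0, 0, -12/11, 5/11)
  row 1: subtract 3/5×row2 = (0, 1, 0, 20/77, -34/77)
  row 3: subtract -2/3×row2 = (0, 0, 0, 551/77, -467/77)
step 4: normalize row 3 (÷551/77) = (0, 0, 0, 1, -467/551)
  row 0: subtract -12/11×row3 = (1, 0, 0, 0, -259/551)
  row 1: subtract 20/77×row3 = (0, 1, 0, 0, -122/551)
  row 2: subtract 18/77×row3 = (0, 0, 1, 0, -220/551)

pivot columns: 0, 1, 2, 3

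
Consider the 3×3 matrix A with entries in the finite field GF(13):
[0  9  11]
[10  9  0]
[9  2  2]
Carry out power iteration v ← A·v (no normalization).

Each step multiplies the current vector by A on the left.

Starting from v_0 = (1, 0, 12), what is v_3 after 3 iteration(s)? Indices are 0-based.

v_0 = (1, 0, 12).
v_1 = A·v_0 = (2, 10, 7).
v_2 = A·v_1 = (11, 6, 0).
v_3 = A·v_2 = (2, 8, 7).

v_3 = (2, 8, 7)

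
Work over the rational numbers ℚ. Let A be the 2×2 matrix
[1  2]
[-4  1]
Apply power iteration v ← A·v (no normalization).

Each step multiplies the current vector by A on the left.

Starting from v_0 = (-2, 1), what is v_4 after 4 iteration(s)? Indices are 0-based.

v_0 = (-2, 1).
v_1 = A·v_0 = (0, 9).
v_2 = A·v_1 = (18, 9).
v_3 = A·v_2 = (36, -63).
v_4 = A·v_3 = (-90, -207).

v_4 = (-90, -207)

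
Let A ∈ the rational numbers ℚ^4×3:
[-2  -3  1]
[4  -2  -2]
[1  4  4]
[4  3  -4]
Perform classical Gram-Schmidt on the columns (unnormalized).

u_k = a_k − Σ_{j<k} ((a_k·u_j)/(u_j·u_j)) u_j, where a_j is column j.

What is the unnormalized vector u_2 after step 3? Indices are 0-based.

u_2 = (877/1210, 219/121, 1887/605, -49/22)

Step 1: u_0 = a_0 = (-2, 4, 1, 4).
Step 2: u_1 = a_1 − (14/37)·u_0 = (-83/37, -130/37, 134/37, 55/37).
Step 3: u_2 = a_2 − (-22/37)·u_0 − (493/1210)·u_1 = (877/1210, 219/121, 1887/605, -49/22).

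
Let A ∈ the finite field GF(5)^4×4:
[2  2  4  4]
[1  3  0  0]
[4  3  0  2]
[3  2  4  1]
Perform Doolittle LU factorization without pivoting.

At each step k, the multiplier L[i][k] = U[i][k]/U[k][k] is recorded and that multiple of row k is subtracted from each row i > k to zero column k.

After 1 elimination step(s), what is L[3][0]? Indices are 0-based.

L[3][0] = 4

Step 1: pivot at (0,0) is 2.
  row1 ← row1 − (3)·row0  ⇒  L[1][0]=3, U row1=(0, 2, 3, 3)
  row2 ← row2 − (2)·row0  ⇒  L[2][0]=2, U row2=(0, 4, 2, 4)
  row3 ← row3 − (4)·row0  ⇒  L[3][0]=4, U row3=(0, 4, 3, 0)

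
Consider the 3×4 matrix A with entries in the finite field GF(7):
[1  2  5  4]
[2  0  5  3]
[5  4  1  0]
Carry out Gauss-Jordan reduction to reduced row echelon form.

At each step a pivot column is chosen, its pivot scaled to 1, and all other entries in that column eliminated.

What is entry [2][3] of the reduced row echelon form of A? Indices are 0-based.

M[2][3] = 5

[1] R0 /= 1  ⇒  (1, 2, 5, 4)
     R1 -= 2·R0  ⇒  (0, 3, 2, 2)
     R2 -= 5·R0  ⇒  (0, 1, 4, 1)
[2] R1 /= 3  ⇒  (0, 1, 3, 3)
     R0 -= 2·R1  ⇒  (1, 0, 6, 5)
     R2 -= 1·R1  ⇒  (0, 0, 1, 5)
[3] R2 /= 1  ⇒  (0, 0, 1, 5)
     R0 -= 6·R2  ⇒  (1, 0, 0, 3)
     R1 -= 3·R2  ⇒  (0, 1, 0, 2)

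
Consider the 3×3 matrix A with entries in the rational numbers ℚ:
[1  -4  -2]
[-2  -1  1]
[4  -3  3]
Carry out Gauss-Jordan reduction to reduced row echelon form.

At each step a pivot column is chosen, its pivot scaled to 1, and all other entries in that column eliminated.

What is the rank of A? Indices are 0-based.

step 1: normalize row 0 (÷1) = (1, -4, -2)
  row 1: subtract -2×row0 = (0, -9, -3)
  row 2: subtract 4×row0 = (0, 13, 11)
step 2: normalize row 1 (÷-9) = (0, 1, 1/3)
  row 0: subtract -4×row1 = (1, 0, -2/3)
  row 2: subtract 13×row1 = (0, 0, 20/3)
step 3: normalize row 2 (÷20/3) = (0, 0, 1)
  row 0: subtract -2/3×row2 = (1, 0, 0)
  row 1: subtract 1/3×row2 = (0, 1, 0)

rank = 3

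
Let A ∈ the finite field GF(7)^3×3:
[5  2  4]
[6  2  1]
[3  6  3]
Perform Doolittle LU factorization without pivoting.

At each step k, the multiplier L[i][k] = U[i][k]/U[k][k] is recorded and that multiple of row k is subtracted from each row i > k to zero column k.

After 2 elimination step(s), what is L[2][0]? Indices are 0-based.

L[2][0] = 2

k=0: U[0][0]=5
  eliminate (1,0): mult=4, new row 1: (0, 1, 6); set L[1][0]=4
  eliminate (2,0): mult=2, new row 2: (0, 2, 2); set L[2][0]=2
k=1: U[1][1]=1
  eliminate (2,1): mult=2, new row 2: (0, 0, 4); set L[2][1]=2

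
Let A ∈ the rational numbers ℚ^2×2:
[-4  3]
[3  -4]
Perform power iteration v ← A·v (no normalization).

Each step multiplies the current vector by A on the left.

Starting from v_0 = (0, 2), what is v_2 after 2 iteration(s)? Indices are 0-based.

v_2 = (-48, 50)

v_0 = (0, 2).
v_1 = A·v_0 = (6, -8).
v_2 = A·v_1 = (-48, 50).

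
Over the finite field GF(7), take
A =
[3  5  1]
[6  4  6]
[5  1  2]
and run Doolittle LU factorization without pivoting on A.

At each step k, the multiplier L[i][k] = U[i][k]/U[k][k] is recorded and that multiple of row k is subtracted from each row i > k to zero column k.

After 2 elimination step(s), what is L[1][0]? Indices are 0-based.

L[1][0] = 2

k=0: U[0][0]=3
  eliminate (1,0): mult=2, new row 1: (0, 1, 4); set L[1][0]=2
  eliminate (2,0): mult=4, new row 2: (0, 2, 5); set L[2][0]=4
k=1: U[1][1]=1
  eliminate (2,1): mult=2, new row 2: (0, 0, 4); set L[2][1]=2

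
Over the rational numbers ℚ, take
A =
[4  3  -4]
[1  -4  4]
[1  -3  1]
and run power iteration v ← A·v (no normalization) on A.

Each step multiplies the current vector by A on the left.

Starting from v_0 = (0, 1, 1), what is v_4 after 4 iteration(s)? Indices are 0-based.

v_0 = (0, 1, 1).
v_1 = A·v_0 = (-1, 0, -2).
v_2 = A·v_1 = (4, -9, -3).
v_3 = A·v_2 = (1, 28, 28).
v_4 = A·v_3 = (-24, 1, -55).

v_4 = (-24, 1, -55)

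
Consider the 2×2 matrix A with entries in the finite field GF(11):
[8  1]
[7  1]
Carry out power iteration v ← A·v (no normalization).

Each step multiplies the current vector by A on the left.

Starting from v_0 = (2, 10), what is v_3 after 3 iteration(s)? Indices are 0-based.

v_3 = (5, 4)

v_0 = (2, 10).
v_1 = A·v_0 = (4, 2).
v_2 = A·v_1 = (1, 8).
v_3 = A·v_2 = (5, 4).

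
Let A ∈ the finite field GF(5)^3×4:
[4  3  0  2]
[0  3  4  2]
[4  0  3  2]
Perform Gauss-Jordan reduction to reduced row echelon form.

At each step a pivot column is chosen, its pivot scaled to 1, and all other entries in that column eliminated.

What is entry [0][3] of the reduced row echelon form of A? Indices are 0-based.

step 1: normalize row 0 (÷4) = (1, 2, 0, 3)
  row 2: subtract 4×row0 = (0, 2, 3, 0)
step 2: normalize row 1 (÷3) = (0, 1, 3, 4)
  row 0: subtract 2×row1 = (1, 0, 4, 0)
  row 2: subtract 2×row1 = (0, 0, 2, 2)
step 3: normalize row 2 (÷2) = (0, 0, 1, 1)
  row 0: subtract 4×row2 = (1, 0, 0, 1)
  row 1: subtract 3×row2 = (0, 1, 0, 1)

M[0][3] = 1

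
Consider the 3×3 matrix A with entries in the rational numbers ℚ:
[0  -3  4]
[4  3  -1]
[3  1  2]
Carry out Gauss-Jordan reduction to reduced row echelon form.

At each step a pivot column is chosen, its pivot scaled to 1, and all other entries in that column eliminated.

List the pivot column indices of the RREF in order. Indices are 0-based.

pivot columns: 0, 1, 2

pivot(0,0): swap R0↔R1
pivot(0,0)=4: scale R0 → (1, 3/4, -1/4)
  clear (2,0): R2 −= (3)R0 → (0, -5/4, 11/4)
pivot(1,1)=-3: scale R1 → (0, 1, -4/3)
  clear (0,1): R0 −= (3/4)R1 → (1, 0, 3/4)
  clear (2,1): R2 −= (-5/4)R1 → (0, 0, 13/12)
pivot(2,2)=13/12: scale R2 → (0, 0, 1)
  clear (0,2): R0 −= (3/4)R2 → (1, 0, 0)
  clear (1,2): R1 −= (-4/3)R2 → (0, 1, 0)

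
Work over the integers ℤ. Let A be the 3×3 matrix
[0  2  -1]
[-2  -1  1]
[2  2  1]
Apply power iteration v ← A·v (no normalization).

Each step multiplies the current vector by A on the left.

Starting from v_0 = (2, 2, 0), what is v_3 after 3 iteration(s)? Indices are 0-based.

v_0 = (2, 2, 0).
v_1 = A·v_0 = (4, -6, 8).
v_2 = A·v_1 = (-20, 6, 4).
v_3 = A·v_2 = (8, 38, -24).

v_3 = (8, 38, -24)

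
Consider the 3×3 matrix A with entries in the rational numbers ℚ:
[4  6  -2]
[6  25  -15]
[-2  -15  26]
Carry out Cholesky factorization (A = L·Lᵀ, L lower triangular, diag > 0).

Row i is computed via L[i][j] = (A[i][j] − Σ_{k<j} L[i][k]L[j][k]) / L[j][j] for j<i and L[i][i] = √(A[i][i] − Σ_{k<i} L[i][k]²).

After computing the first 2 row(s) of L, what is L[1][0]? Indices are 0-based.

Step 1: L[0][0] = √(4) = 2.
  L[1][0] = (6) / L[0][0] = 3.
Step 2: L[1][1] = √(16) = 4.

L[1][0] = 3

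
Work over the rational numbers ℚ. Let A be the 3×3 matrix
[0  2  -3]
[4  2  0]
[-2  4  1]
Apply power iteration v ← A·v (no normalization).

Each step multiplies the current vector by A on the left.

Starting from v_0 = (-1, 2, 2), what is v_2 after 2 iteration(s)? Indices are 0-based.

v_2 = (-36, -8, 16)

v_0 = (-1, 2, 2).
v_1 = A·v_0 = (-2, 0, 12).
v_2 = A·v_1 = (-36, -8, 16).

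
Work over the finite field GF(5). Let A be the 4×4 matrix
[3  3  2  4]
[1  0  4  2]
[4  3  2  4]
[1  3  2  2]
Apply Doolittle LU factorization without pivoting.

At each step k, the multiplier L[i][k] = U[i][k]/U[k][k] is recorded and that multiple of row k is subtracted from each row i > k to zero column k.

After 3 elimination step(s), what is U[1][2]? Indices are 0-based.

Step 1: pivot at (0,0) is 3.
  row1 ← row1 − (2)·row0  ⇒  L[1][0]=2, U row1=(0, 4, 0, 4)
  row2 ← row2 − (3)·row0  ⇒  L[2][0]=3, U row2=(0, 4, 1, 2)
  row3 ← row3 − (2)·row0  ⇒  L[3][0]=2, U row3=(0, 2, 3, 4)
Step 2: pivot at (1,1) is 4.
  row2 ← row2 − (1)·row1  ⇒  L[2][1]=1, U row2=(0, 0, 1, 3)
  row3 ← row3 − (3)·row1  ⇒  L[3][1]=3, U row3=(0, 0, 3, 2)
Step 3: pivot at (2,2) is 1.
  row3 ← row3 − (3)·row2  ⇒  L[3][2]=3, U row3=(0, 0, 0, 3)

U[1][2] = 0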